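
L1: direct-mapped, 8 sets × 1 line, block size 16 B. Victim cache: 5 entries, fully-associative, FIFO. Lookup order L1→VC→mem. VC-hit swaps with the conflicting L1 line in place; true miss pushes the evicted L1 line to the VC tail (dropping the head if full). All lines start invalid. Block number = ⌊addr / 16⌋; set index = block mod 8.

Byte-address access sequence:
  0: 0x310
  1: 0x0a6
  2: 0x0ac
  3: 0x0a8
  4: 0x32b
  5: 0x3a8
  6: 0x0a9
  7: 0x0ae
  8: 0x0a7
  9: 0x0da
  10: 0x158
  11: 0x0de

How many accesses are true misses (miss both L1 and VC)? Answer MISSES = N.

MISSES = 6

0: 0x310 (blk 49, set 1) → MISS  vc=[]
1: 0xa6 (blk 10, set 2) → MISS  vc=[]
2: 0xac (blk 10, set 2) → L1-HIT  vc=[]
3: 0xa8 (blk 10, set 2) → L1-HIT  vc=[]
4: 0x32b (blk 50, set 2) → MISS  vc=[10]
5: 0x3a8 (blk 58, set 2) → MISS  vc=[10, 50]
6: 0xa9 (blk 10, set 2) → VC-HIT  vc=[58, 50]
7: 0xae (blk 10, set 2) → L1-HIT  vc=[58, 50]
8: 0xa7 (blk 10, set 2) → L1-HIT  vc=[58, 50]
9: 0xda (blk 13, set 5) → MISS  vc=[58, 50]
10: 0x158 (blk 21, set 5) → MISS  vc=[58, 50, 13]
11: 0xde (blk 13, set 5) → VC-HIT  vc=[58, 50, 21]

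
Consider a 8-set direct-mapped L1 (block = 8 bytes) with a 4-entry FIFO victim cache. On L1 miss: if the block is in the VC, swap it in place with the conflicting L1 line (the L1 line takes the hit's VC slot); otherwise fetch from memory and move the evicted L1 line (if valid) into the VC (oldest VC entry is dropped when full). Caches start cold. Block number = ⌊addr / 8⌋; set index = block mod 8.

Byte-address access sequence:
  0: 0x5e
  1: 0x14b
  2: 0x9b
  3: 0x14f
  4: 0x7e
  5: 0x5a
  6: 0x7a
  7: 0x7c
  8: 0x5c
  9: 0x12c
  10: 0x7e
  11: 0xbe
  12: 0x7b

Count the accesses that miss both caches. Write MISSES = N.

0: 0x5e (blk 11, set 3) → MISS  vc=[]
1: 0x14b (blk 41, set 1) → MISS  vc=[]
2: 0x9b (blk 19, set 3) → MISS  vc=[11]
3: 0x14f (blk 41, set 1) → L1-HIT  vc=[11]
4: 0x7e (blk 15, set 7) → MISS  vc=[11]
5: 0x5a (blk 11, set 3) → VC-HIT  vc=[19]
6: 0x7a (blk 15, set 7) → L1-HIT  vc=[19]
7: 0x7c (blk 15, set 7) → L1-HIT  vc=[19]
8: 0x5c (blk 11, set 3) → L1-HIT  vc=[19]
9: 0x12c (blk 37, set 5) → MISS  vc=[19]
10: 0x7e (blk 15, set 7) → L1-HIT  vc=[19]
11: 0xbe (blk 23, set 7) → MISS  vc=[19, 15]
12: 0x7b (blk 15, set 7) → VC-HIT  vc=[19, 23]

MISSES = 6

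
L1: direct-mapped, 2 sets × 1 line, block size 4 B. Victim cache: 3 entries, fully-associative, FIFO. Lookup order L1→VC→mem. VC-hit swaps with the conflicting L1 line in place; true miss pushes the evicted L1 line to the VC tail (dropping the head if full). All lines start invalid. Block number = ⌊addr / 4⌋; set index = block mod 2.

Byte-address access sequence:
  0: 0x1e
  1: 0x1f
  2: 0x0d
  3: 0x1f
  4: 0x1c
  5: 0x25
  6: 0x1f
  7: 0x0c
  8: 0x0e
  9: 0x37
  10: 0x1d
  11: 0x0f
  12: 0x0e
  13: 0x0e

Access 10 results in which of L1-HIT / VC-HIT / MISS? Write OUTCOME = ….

  [0] addr=0x1e blk=7 s=1: MISS | VC []
  [1] addr=0x1f blk=7 s=1: L1-HIT | VC []
  [2] addr=0xd blk=3 s=1: MISS | VC [7]
  [3] addr=0x1f blk=7 s=1: VC-HIT | VC [3]
  [4] addr=0x1c blk=7 s=1: L1-HIT | VC [3]
  [5] addr=0x25 blk=9 s=1: MISS | VC [3, 7]
  [6] addr=0x1f blk=7 s=1: VC-HIT | VC [3, 9]
  [7] addr=0xc blk=3 s=1: VC-HIT | VC [7, 9]
  [8] addr=0xe blk=3 s=1: L1-HIT | VC [7, 9]
  [9] addr=0x37 blk=13 s=1: MISS | VC [7, 9, 3]
  [10] addr=0x1d blk=7 s=1: VC-HIT | VC [13, 9, 3]
  [11] addr=0xf blk=3 s=1: VC-HIT | VC [13, 9, 7]
  [12] addr=0xe blk=3 s=1: L1-HIT | VC [13, 9, 7]
  [13] addr=0xe blk=3 s=1: L1-HIT | VC [13, 9, 7]

OUTCOME = VC-HIT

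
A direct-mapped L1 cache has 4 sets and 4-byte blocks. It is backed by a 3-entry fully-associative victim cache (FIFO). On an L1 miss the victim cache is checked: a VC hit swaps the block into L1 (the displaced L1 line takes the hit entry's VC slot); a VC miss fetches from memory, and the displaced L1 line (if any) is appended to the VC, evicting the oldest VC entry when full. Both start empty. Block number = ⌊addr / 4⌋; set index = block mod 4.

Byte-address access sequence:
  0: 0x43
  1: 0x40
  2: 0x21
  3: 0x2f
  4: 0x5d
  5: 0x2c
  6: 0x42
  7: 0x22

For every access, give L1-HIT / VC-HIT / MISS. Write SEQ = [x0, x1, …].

SEQ = [MISS, L1-HIT, MISS, MISS, MISS, VC-HIT, VC-HIT, VC-HIT]

  [0] addr=0x43 blk=16 s=0: MISS | VC []
  [1] addr=0x40 blk=16 s=0: L1-HIT | VC []
  [2] addr=0x21 blk=8 s=0: MISS | VC [16]
  [3] addr=0x2f blk=11 s=3: MISS | VC [16]
  [4] addr=0x5d blk=23 s=3: MISS | VC [16, 11]
  [5] addr=0x2c blk=11 s=3: VC-HIT | VC [16, 23]
  [6] addr=0x42 blk=16 s=0: VC-HIT | VC [8, 23]
  [7] addr=0x22 blk=8 s=0: VC-HIT | VC [16, 23]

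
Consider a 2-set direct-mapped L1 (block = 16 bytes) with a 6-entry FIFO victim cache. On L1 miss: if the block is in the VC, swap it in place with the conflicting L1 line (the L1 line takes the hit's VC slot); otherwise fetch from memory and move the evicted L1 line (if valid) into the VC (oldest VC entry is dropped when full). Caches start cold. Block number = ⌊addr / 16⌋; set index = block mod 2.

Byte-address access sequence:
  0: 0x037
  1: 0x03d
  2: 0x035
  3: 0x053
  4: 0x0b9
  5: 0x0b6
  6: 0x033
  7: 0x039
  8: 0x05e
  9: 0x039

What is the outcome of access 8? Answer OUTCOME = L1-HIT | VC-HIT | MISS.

0: 0x37 (blk 3, set 1) → MISS  vc=[]
1: 0x3d (blk 3, set 1) → L1-HIT  vc=[]
2: 0x35 (blk 3, set 1) → L1-HIT  vc=[]
3: 0x53 (blk 5, set 1) → MISS  vc=[3]
4: 0xb9 (blk 11, set 1) → MISS  vc=[3, 5]
5: 0xb6 (blk 11, set 1) → L1-HIT  vc=[3, 5]
6: 0x33 (blk 3, set 1) → VC-HIT  vc=[11, 5]
7: 0x39 (blk 3, set 1) → L1-HIT  vc=[11, 5]
8: 0x5e (blk 5, set 1) → VC-HIT  vc=[11, 3]
9: 0x39 (blk 3, set 1) → VC-HIT  vc=[11, 5]

OUTCOME = VC-HIT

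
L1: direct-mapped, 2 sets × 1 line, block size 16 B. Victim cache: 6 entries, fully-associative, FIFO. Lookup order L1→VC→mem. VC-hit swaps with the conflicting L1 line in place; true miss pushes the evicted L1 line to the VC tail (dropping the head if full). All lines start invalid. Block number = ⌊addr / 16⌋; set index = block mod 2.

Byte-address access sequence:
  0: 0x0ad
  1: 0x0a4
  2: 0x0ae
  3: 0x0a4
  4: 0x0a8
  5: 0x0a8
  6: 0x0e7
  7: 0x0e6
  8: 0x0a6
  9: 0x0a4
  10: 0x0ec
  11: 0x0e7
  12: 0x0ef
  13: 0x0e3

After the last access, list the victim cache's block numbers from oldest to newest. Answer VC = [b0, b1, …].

  [0] addr=0xad blk=10 s=0: MISS | VC []
  [1] addr=0xa4 blk=10 s=0: L1-HIT | VC []
  [2] addr=0xae blk=10 s=0: L1-HIT | VC []
  [3] addr=0xa4 blk=10 s=0: L1-HIT | VC []
  [4] addr=0xa8 blk=10 s=0: L1-HIT | VC []
  [5] addr=0xa8 blk=10 s=0: L1-HIT | VC []
  [6] addr=0xe7 blk=14 s=0: MISS | VC [10]
  [7] addr=0xe6 blk=14 s=0: L1-HIT | VC [10]
  [8] addr=0xa6 blk=10 s=0: VC-HIT | VC [14]
  [9] addr=0xa4 blk=10 s=0: L1-HIT | VC [14]
  [10] addr=0xec blk=14 s=0: VC-HIT | VC [10]
  [11] addr=0xe7 blk=14 s=0: L1-HIT | VC [10]
  [12] addr=0xef blk=14 s=0: L1-HIT | VC [10]
  [13] addr=0xe3 blk=14 s=0: L1-HIT | VC [10]

VC = [10]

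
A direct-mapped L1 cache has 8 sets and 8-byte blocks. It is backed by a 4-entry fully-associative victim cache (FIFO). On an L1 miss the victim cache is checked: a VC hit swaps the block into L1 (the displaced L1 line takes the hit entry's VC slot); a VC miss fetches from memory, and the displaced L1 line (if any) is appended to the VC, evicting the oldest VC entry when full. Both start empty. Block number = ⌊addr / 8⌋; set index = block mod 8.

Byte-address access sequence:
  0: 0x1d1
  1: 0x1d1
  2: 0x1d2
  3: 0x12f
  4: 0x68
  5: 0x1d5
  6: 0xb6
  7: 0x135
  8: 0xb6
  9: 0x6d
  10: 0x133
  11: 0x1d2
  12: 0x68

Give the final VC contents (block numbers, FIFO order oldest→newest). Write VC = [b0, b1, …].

VC = [37, 22]

  [0] addr=0x1d1 blk=58 s=2: MISS | VC []
  [1] addr=0x1d1 blk=58 s=2: L1-HIT | VC []
  [2] addr=0x1d2 blk=58 s=2: L1-HIT | VC []
  [3] addr=0x12f blk=37 s=5: MISS | VC []
  [4] addr=0x68 blk=13 s=5: MISS | VC [37]
  [5] addr=0x1d5 blk=58 s=2: L1-HIT | VC [37]
  [6] addr=0xb6 blk=22 s=6: MISS | VC [37]
  [7] addr=0x135 blk=38 s=6: MISS | VC [37, 22]
  [8] addr=0xb6 blk=22 s=6: VC-HIT | VC [37, 38]
  [9] addr=0x6d blk=13 s=5: L1-HIT | VC [37, 38]
  [10] addr=0x133 blk=38 s=6: VC-HIT | VC [37, 22]
  [11] addr=0x1d2 blk=58 s=2: L1-HIT | VC [37, 22]
  [12] addr=0x68 blk=13 s=5: L1-HIT | VC [37, 22]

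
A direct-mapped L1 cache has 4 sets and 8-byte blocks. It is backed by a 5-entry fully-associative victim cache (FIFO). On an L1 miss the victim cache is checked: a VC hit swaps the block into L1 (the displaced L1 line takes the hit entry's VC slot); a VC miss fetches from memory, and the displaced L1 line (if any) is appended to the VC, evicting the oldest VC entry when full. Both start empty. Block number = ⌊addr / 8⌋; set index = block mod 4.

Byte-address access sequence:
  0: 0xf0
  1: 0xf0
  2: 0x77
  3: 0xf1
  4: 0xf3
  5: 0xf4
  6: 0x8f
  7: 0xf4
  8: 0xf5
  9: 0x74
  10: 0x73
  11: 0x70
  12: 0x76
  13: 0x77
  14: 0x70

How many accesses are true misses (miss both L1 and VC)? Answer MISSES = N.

MISSES = 3

0: 0xf0 (blk 30, set 2) → MISS  vc=[]
1: 0xf0 (blk 30, set 2) → L1-HIT  vc=[]
2: 0x77 (blk 14, set 2) → MISS  vc=[30]
3: 0xf1 (blk 30, set 2) → VC-HIT  vc=[14]
4: 0xf3 (blk 30, set 2) → L1-HIT  vc=[14]
5: 0xf4 (blk 30, set 2) → L1-HIT  vc=[14]
6: 0x8f (blk 17, set 1) → MISS  vc=[14]
7: 0xf4 (blk 30, set 2) → L1-HIT  vc=[14]
8: 0xf5 (blk 30, set 2) → L1-HIT  vc=[14]
9: 0x74 (blk 14, set 2) → VC-HIT  vc=[30]
10: 0x73 (blk 14, set 2) → L1-HIT  vc=[30]
11: 0x70 (blk 14, set 2) → L1-HIT  vc=[30]
12: 0x76 (blk 14, set 2) → L1-HIT  vc=[30]
13: 0x77 (blk 14, set 2) → L1-HIT  vc=[30]
14: 0x70 (blk 14, set 2) → L1-HIT  vc=[30]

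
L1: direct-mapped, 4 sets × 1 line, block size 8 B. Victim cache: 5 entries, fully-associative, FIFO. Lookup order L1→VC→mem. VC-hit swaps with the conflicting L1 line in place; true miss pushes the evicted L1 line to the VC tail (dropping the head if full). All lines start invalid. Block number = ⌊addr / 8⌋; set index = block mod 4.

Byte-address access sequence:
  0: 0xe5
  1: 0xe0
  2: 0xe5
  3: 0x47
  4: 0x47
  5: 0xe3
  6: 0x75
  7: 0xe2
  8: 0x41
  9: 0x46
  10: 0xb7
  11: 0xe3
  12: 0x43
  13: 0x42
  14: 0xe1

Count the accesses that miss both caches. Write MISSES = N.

MISSES = 4

  [0] addr=0xe5 blk=28 s=0: MISS | VC []
  [1] addr=0xe0 blk=28 s=0: L1-HIT | VC []
  [2] addr=0xe5 blk=28 s=0: L1-HIT | VC []
  [3] addr=0x47 blk=8 s=0: MISS | VC [28]
  [4] addr=0x47 blk=8 s=0: L1-HIT | VC [28]
  [5] addr=0xe3 blk=28 s=0: VC-HIT | VC [8]
  [6] addr=0x75 blk=14 s=2: MISS | VC [8]
  [7] addr=0xe2 blk=28 s=0: L1-HIT | VC [8]
  [8] addr=0x41 blk=8 s=0: VC-HIT | VC [28]
  [9] addr=0x46 blk=8 s=0: L1-HIT | VC [28]
  [10] addr=0xb7 blk=22 s=2: MISS | VC [28, 14]
  [11] addr=0xe3 blk=28 s=0: VC-HIT | VC [8, 14]
  [12] addr=0x43 blk=8 s=0: VC-HIT | VC [28, 14]
  [13] addr=0x42 blk=8 s=0: L1-HIT | VC [28, 14]
  [14] addr=0xe1 blk=28 s=0: VC-HIT | VC [8, 14]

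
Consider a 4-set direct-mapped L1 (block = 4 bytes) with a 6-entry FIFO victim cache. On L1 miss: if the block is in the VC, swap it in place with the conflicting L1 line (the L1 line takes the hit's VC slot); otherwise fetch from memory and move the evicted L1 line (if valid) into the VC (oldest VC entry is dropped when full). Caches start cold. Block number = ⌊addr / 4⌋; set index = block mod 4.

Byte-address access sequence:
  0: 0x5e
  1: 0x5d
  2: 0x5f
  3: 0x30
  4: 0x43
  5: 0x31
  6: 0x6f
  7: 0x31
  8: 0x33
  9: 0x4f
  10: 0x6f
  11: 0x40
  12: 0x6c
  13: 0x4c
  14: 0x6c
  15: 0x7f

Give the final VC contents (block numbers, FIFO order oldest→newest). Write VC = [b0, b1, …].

  [0] addr=0x5e blk=23 s=3: MISS | VC []
  [1] addr=0x5d blk=23 s=3: L1-HIT | VC []
  [2] addr=0x5f blk=23 s=3: L1-HIT | VC []
  [3] addr=0x30 blk=12 s=0: MISS | VC []
  [4] addr=0x43 blk=16 s=0: MISS | VC [12]
  [5] addr=0x31 blk=12 s=0: VC-HIT | VC [16]
  [6] addr=0x6f blk=27 s=3: MISS | VC [16, 23]
  [7] addr=0x31 blk=12 s=0: L1-HIT | VC [16, 23]
  [8] addr=0x33 blk=12 s=0: L1-HIT | VC [16, 23]
  [9] addr=0x4f blk=19 s=3: MISS | VC [16, 23, 27]
  [10] addr=0x6f blk=27 s=3: VC-HIT | VC [16, 23, 19]
  [11] addr=0x40 blk=16 s=0: VC-HIT | VC [12, 23, 19]
  [12] addr=0x6c blk=27 s=3: L1-HIT | VC [12, 23, 19]
  [13] addr=0x4c blk=19 s=3: VC-HIT | VC [12, 23, 27]
  [14] addr=0x6c blk=27 s=3: VC-HIT | VC [12, 23, 19]
  [15] addr=0x7f blk=31 s=3: MISS | VC [12, 23, 19, 27]

VC = [12, 23, 19, 27]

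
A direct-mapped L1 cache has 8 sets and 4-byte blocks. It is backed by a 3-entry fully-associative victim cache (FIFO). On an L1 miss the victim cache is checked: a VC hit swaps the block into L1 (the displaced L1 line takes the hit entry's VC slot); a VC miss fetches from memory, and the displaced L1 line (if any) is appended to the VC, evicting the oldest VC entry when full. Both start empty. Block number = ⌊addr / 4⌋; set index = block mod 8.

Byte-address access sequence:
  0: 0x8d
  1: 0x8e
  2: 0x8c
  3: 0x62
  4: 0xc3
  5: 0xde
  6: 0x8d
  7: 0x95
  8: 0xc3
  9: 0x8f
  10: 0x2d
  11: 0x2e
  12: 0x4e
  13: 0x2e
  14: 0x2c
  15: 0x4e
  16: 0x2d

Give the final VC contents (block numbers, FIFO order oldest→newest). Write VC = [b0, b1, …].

VC = [24, 35, 19]

#0 0x8d→b35/s3 MISS; vc=[]
#1 0x8e→b35/s3 L1-HIT; vc=[]
#2 0x8c→b35/s3 L1-HIT; vc=[]
#3 0x62→b24/s0 MISS; vc=[]
#4 0xc3→b48/s0 MISS; vc=[24]
#5 0xde→b55/s7 MISS; vc=[24]
#6 0x8d→b35/s3 L1-HIT; vc=[24]
#7 0x95→b37/s5 MISS; vc=[24]
#8 0xc3→b48/s0 L1-HIT; vc=[24]
#9 0x8f→b35/s3 L1-HIT; vc=[24]
#10 0x2d→b11/s3 MISS; vc=[24,35]
#11 0x2e→b11/s3 L1-HIT; vc=[24,35]
#12 0x4e→b19/s3 MISS; vc=[24,35,11]
#13 0x2e→b11/s3 VC-HIT; vc=[24,35,19]
#14 0x2c→b11/s3 L1-HIT; vc=[24,35,19]
#15 0x4e→b19/s3 VC-HIT; vc=[24,35,11]
#16 0x2d→b11/s3 VC-HIT; vc=[24,35,19]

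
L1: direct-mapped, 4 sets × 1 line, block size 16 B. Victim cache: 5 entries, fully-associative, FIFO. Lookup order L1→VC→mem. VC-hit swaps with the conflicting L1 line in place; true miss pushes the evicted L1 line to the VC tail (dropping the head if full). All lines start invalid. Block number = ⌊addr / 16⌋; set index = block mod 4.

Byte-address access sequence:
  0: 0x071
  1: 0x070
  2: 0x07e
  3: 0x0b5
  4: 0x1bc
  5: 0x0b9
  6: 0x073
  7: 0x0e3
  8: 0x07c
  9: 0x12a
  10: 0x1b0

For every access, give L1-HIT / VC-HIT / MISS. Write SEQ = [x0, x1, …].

  [0] addr=0x71 blk=7 s=3: MISS | VC []
  [1] addr=0x70 blk=7 s=3: L1-HIT | VC []
  [2] addr=0x7e blk=7 s=3: L1-HIT | VC []
  [3] addr=0xb5 blk=11 s=3: MISS | VC [7]
  [4] addr=0x1bc blk=27 s=3: MISS | VC [7, 11]
  [5] addr=0xb9 blk=11 s=3: VC-HIT | VC [7, 27]
  [6] addr=0x73 blk=7 s=3: VC-HIT | VC [11, 27]
  [7] addr=0xe3 blk=14 s=2: MISS | VC [11, 27]
  [8] addr=0x7c blk=7 s=3: L1-HIT | VC [11, 27]
  [9] addr=0x12a blk=18 s=2: MISS | VC [11, 27, 14]
  [10] addr=0x1b0 blk=27 s=3: VC-HIT | VC [11, 7, 14]

SEQ = [MISS, L1-HIT, L1-HIT, MISS, MISS, VC-HIT, VC-HIT, MISS, L1-HIT, MISS, VC-HIT]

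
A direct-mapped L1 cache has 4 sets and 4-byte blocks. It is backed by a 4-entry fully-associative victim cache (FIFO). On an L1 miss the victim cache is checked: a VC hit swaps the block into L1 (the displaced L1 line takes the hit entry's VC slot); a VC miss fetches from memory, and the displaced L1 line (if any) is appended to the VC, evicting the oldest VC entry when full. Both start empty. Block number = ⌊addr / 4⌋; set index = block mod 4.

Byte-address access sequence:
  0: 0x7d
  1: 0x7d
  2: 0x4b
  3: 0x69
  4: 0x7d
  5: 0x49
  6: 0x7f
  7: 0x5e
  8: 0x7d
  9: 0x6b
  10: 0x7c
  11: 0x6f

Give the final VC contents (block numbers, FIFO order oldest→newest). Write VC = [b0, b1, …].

  [0] addr=0x7d blk=31 s=3: MISS | VC []
  [1] addr=0x7d blk=31 s=3: L1-HIT | VC []
  [2] addr=0x4b blk=18 s=2: MISS | VC []
  [3] addr=0x69 blk=26 s=2: MISS | VC [18]
  [4] addr=0x7d blk=31 s=3: L1-HIT | VC [18]
  [5] addr=0x49 blk=18 s=2: VC-HIT | VC [26]
  [6] addr=0x7f blk=31 s=3: L1-HIT | VC [26]
  [7] addr=0x5e blk=23 s=3: MISS | VC [26, 31]
  [8] addr=0x7d blk=31 s=3: VC-HIT | VC [26, 23]
  [9] addr=0x6b blk=26 s=2: VC-HIT | VC [18, 23]
  [10] addr=0x7c blk=31 s=3: L1-HIT | VC [18, 23]
  [11] addr=0x6f blk=27 s=3: MISS | VC [18, 23, 31]

VC = [18, 23, 31]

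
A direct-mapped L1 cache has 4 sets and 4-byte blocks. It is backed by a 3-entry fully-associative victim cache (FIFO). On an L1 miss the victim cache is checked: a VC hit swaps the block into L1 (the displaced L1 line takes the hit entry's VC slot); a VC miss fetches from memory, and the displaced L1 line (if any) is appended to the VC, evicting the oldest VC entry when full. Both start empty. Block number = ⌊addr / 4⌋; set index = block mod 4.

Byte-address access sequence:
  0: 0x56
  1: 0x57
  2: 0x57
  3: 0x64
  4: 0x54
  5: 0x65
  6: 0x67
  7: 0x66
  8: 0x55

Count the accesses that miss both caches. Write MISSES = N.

MISSES = 2

  [0] addr=0x56 blk=21 s=1: MISS | VC []
  [1] addr=0x57 blk=21 s=1: L1-HIT | VC []
  [2] addr=0x57 blk=21 s=1: L1-HIT | VC []
  [3] addr=0x64 blk=25 s=1: MISS | VC [21]
  [4] addr=0x54 blk=21 s=1: VC-HIT | VC [25]
  [5] addr=0x65 blk=25 s=1: VC-HIT | VC [21]
  [6] addr=0x67 blk=25 s=1: L1-HIT | VC [21]
  [7] addr=0x66 blk=25 s=1: L1-HIT | VC [21]
  [8] addr=0x55 blk=21 s=1: VC-HIT | VC [25]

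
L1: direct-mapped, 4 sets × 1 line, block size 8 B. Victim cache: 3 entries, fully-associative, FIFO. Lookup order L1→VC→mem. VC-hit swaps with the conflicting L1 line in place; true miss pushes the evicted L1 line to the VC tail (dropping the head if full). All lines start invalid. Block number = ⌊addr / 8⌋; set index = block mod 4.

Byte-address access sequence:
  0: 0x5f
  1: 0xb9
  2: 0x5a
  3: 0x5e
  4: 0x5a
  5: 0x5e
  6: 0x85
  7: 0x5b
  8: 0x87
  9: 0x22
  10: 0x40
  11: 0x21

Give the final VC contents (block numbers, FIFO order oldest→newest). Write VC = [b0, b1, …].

VC = [23, 16, 8]

  [0] addr=0x5f blk=11 s=3: MISS | VC []
  [1] addr=0xb9 blk=23 s=3: MISS | VC [11]
  [2] addr=0x5a blk=11 s=3: VC-HIT | VC [23]
  [3] addr=0x5e blk=11 s=3: L1-HIT | VC [23]
  [4] addr=0x5a blk=11 s=3: L1-HIT | VC [23]
  [5] addr=0x5e blk=11 s=3: L1-HIT | VC [23]
  [6] addr=0x85 blk=16 s=0: MISS | VC [23]
  [7] addr=0x5b blk=11 s=3: L1-HIT | VC [23]
  [8] addr=0x87 blk=16 s=0: L1-HIT | VC [23]
  [9] addr=0x22 blk=4 s=0: MISS | VC [23, 16]
  [10] addr=0x40 blk=8 s=0: MISS | VC [23, 16, 4]
  [11] addr=0x21 blk=4 s=0: VC-HIT | VC [23, 16, 8]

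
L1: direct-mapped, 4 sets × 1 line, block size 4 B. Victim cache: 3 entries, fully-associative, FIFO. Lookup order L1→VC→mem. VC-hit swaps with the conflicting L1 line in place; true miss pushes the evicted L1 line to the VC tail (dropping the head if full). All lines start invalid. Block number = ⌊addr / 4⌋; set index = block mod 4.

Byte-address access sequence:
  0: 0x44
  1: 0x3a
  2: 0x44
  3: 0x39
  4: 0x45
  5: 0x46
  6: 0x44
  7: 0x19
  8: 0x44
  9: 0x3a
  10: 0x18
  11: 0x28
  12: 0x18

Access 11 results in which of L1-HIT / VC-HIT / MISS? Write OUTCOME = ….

OUTCOME = MISS

0: 0x44 (blk 17, set 1) → MISS  vc=[]
1: 0x3a (blk 14, set 2) → MISS  vc=[]
2: 0x44 (blk 17, set 1) → L1-HIT  vc=[]
3: 0x39 (blk 14, set 2) → L1-HIT  vc=[]
4: 0x45 (blk 17, set 1) → L1-HIT  vc=[]
5: 0x46 (blk 17, set 1) → L1-HIT  vc=[]
6: 0x44 (blk 17, set 1) → L1-HIT  vc=[]
7: 0x19 (blk 6, set 2) → MISS  vc=[14]
8: 0x44 (blk 17, set 1) → L1-HIT  vc=[14]
9: 0x3a (blk 14, set 2) → VC-HIT  vc=[6]
10: 0x18 (blk 6, set 2) → VC-HIT  vc=[14]
11: 0x28 (blk 10, set 2) → MISS  vc=[14, 6]
12: 0x18 (blk 6, set 2) → VC-HIT  vc=[14, 10]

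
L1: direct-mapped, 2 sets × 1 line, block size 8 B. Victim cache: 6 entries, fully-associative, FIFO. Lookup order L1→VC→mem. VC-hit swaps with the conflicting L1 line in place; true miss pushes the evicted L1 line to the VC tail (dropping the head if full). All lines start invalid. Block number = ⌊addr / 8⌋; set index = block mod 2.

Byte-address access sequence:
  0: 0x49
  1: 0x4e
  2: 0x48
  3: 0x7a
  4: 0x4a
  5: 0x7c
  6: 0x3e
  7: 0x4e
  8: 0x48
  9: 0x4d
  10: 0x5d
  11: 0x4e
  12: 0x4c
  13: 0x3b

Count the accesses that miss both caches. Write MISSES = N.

MISSES = 4

  [0] addr=0x49 blk=9 s=1: MISS | VC []
  [1] addr=0x4e blk=9 s=1: L1-HIT | VC []
  [2] addr=0x48 blk=9 s=1: L1-HIT | VC []
  [3] addr=0x7a blk=15 s=1: MISS | VC [9]
  [4] addr=0x4a blk=9 s=1: VC-HIT | VC [15]
  [5] addr=0x7c blk=15 s=1: VC-HIT | VC [9]
  [6] addr=0x3e blk=7 s=1: MISS | VC [9, 15]
  [7] addr=0x4e blk=9 s=1: VC-HIT | VC [7, 15]
  [8] addr=0x48 blk=9 s=1: L1-HIT | VC [7, 15]
  [9] addr=0x4d blk=9 s=1: L1-HIT | VC [7, 15]
  [10] addr=0x5d blk=11 s=1: MISS | VC [7, 15, 9]
  [11] addr=0x4e blk=9 s=1: VC-HIT | VC [7, 15, 11]
  [12] addr=0x4c blk=9 s=1: L1-HIT | VC [7, 15, 11]
  [13] addr=0x3b blk=7 s=1: VC-HIT | VC [9, 15, 11]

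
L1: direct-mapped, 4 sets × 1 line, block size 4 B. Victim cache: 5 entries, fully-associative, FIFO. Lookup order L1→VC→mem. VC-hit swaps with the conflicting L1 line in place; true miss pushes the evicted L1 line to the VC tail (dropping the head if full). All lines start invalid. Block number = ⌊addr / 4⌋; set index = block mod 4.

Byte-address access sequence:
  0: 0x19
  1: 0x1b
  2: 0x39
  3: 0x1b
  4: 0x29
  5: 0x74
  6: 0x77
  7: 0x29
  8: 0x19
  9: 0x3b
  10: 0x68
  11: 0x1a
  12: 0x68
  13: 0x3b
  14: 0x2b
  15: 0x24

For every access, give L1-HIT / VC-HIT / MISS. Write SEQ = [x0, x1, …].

SEQ = [MISS, L1-HIT, MISS, VC-HIT, MISS, MISS, L1-HIT, L1-HIT, VC-HIT, VC-HIT, MISS, VC-HIT, VC-HIT, VC-HIT, VC-HIT, MISS]

  [0] addr=0x19 blk=6 s=2: MISS | VC []
  [1] addr=0x1b blk=6 s=2: L1-HIT | VC []
  [2] addr=0x39 blk=14 s=2: MISS | VC [6]
  [3] addr=0x1b blk=6 s=2: VC-HIT | VC [14]
  [4] addr=0x29 blk=10 s=2: MISS | VC [14, 6]
  [5] addr=0x74 blk=29 s=1: MISS | VC [14, 6]
  [6] addr=0x77 blk=29 s=1: L1-HIT | VC [14, 6]
  [7] addr=0x29 blk=10 s=2: L1-HIT | VC [14, 6]
  [8] addr=0x19 blk=6 s=2: VC-HIT | VC [14, 10]
  [9] addr=0x3b blk=14 s=2: VC-HIT | VC [6, 10]
  [10] addr=0x68 blk=26 s=2: MISS | VC [6, 10, 14]
  [11] addr=0x1a blk=6 s=2: VC-HIT | VC [26, 10, 14]
  [12] addr=0x68 blk=26 s=2: VC-HIT | VC [6, 10, 14]
  [13] addr=0x3b blk=14 s=2: VC-HIT | VC [6, 10, 26]
  [14] addr=0x2b blk=10 s=2: VC-HIT | VC [6, 14, 26]
  [15] addr=0x24 blk=9 s=1: MISS | VC [6, 14, 26, 29]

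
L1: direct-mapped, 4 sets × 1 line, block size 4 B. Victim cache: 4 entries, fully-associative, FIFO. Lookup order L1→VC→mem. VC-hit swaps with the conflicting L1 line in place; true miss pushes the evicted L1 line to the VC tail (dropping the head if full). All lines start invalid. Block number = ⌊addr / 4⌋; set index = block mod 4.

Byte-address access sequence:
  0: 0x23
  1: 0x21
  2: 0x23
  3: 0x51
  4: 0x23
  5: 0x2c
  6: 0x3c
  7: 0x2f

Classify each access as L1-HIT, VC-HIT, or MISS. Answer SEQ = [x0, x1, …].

0: 0x23 (blk 8, set 0) → MISS  vc=[]
1: 0x21 (blk 8, set 0) → L1-HIT  vc=[]
2: 0x23 (blk 8, set 0) → L1-HIT  vc=[]
3: 0x51 (blk 20, set 0) → MISS  vc=[8]
4: 0x23 (blk 8, set 0) → VC-HIT  vc=[20]
5: 0x2c (blk 11, set 3) → MISS  vc=[20]
6: 0x3c (blk 15, set 3) → MISS  vc=[20, 11]
7: 0x2f (blk 11, set 3) → VC-HIT  vc=[20, 15]

SEQ = [MISS, L1-HIT, L1-HIT, MISS, VC-HIT, MISS, MISS, VC-HIT]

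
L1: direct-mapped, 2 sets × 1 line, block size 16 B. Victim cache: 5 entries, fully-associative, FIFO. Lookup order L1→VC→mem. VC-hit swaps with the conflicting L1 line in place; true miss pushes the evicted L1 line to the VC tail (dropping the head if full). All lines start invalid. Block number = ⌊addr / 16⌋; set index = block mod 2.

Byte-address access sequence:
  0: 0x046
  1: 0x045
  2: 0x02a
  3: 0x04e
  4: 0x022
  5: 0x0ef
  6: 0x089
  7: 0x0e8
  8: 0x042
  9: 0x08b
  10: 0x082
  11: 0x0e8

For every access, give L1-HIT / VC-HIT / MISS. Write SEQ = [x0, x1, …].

0: 0x46 (blk 4, set 0) → MISS  vc=[]
1: 0x45 (blk 4, set 0) → L1-HIT  vc=[]
2: 0x2a (blk 2, set 0) → MISS  vc=[4]
3: 0x4e (blk 4, set 0) → VC-HIT  vc=[2]
4: 0x22 (blk 2, set 0) → VC-HIT  vc=[4]
5: 0xef (blk 14, set 0) → MISS  vc=[4, 2]
6: 0x89 (blk 8, set 0) → MISS  vc=[4, 2, 14]
7: 0xe8 (blk 14, set 0) → VC-HIT  vc=[4, 2, 8]
8: 0x42 (blk 4, set 0) → VC-HIT  vc=[14, 2, 8]
9: 0x8b (blk 8, set 0) → VC-HIT  vc=[14, 2, 4]
10: 0x82 (blk 8, set 0) → L1-HIT  vc=[14, 2, 4]
11: 0xe8 (blk 14, set 0) → VC-HIT  vc=[8, 2, 4]

SEQ = [MISS, L1-HIT, MISS, VC-HIT, VC-HIT, MISS, MISS, VC-HIT, VC-HIT, VC-HIT, L1-HIT, VC-HIT]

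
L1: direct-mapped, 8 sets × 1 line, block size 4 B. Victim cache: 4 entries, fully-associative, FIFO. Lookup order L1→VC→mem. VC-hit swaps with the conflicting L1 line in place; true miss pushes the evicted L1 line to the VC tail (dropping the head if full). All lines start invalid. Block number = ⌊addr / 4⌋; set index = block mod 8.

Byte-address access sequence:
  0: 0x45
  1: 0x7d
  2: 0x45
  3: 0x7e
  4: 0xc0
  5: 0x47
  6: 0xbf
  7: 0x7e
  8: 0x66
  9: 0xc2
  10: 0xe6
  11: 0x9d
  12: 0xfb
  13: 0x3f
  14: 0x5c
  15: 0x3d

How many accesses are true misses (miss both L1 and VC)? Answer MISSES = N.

MISSES = 10

0: 0x45 (blk 17, set 1) → MISS  vc=[]
1: 0x7d (blk 31, set 7) → MISS  vc=[]
2: 0x45 (blk 17, set 1) → L1-HIT  vc=[]
3: 0x7e (blk 31, set 7) → L1-HIT  vc=[]
4: 0xc0 (blk 48, set 0) → MISS  vc=[]
5: 0x47 (blk 17, set 1) → L1-HIT  vc=[]
6: 0xbf (blk 47, set 7) → MISS  vc=[31]
7: 0x7e (blk 31, set 7) → VC-HIT  vc=[47]
8: 0x66 (blk 25, set 1) → MISS  vc=[47, 17]
9: 0xc2 (blk 48, set 0) → L1-HIT  vc=[47, 17]
10: 0xe6 (blk 57, set 1) → MISS  vc=[47, 17, 25]
11: 0x9d (blk 39, set 7) → MISS  vc=[47, 17, 25, 31]
12: 0xfb (blk 62, set 6) → MISS  vc=[47, 17, 25, 31]
13: 0x3f (blk 15, set 7) → MISS  vc=[17, 25, 31, 39]
14: 0x5c (blk 23, set 7) → MISS  vc=[25, 31, 39, 15]
15: 0x3d (blk 15, set 7) → VC-HIT  vc=[25, 31, 39, 23]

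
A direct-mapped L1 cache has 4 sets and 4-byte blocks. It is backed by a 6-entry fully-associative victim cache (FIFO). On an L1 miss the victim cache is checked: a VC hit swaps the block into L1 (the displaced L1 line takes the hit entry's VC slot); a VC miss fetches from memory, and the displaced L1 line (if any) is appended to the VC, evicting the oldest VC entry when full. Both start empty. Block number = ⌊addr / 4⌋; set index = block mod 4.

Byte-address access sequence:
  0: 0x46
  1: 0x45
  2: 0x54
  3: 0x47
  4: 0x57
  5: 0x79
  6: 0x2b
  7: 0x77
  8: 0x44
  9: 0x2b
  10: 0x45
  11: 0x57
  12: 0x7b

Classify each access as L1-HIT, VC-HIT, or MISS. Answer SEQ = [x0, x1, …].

#0 0x46→b17/s1 MISS; vc=[]
#1 0x45→b17/s1 L1-HIT; vc=[]
#2 0x54→b21/s1 MISS; vc=[17]
#3 0x47→b17/s1 VC-HIT; vc=[21]
#4 0x57→b21/s1 VC-HIT; vc=[17]
#5 0x79→b30/s2 MISS; vc=[17]
#6 0x2b→b10/s2 MISS; vc=[17,30]
#7 0x77→b29/s1 MISS; vc=[17,30,21]
#8 0x44→b17/s1 VC-HIT; vc=[29,30,21]
#9 0x2b→b10/s2 L1-HIT; vc=[29,30,21]
#10 0x45→b17/s1 L1-HIT; vc=[29,30,21]
#11 0x57→b21/s1 VC-HIT; vc=[29,30,17]
#12 0x7b→b30/s2 VC-HIT; vc=[29,10,17]

SEQ = [MISS, L1-HIT, MISS, VC-HIT, VC-HIT, MISS, MISS, MISS, VC-HIT, L1-HIT, L1-HIT, VC-HIT, VC-HIT]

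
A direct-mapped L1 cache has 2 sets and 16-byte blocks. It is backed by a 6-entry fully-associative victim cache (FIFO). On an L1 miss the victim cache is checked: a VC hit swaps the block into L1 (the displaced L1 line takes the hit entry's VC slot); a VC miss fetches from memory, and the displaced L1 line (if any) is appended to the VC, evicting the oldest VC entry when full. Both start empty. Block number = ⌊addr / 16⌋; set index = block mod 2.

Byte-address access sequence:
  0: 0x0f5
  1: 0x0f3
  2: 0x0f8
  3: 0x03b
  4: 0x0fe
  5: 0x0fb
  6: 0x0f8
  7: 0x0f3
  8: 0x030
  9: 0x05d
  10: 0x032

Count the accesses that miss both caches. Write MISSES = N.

MISSES = 3

#0 0xf5→b15/s1 MISS; vc=[]
#1 0xf3→b15/s1 L1-HIT; vc=[]
#2 0xf8→b15/s1 L1-HIT; vc=[]
#3 0x3b→b3/s1 MISS; vc=[15]
#4 0xfe→b15/s1 VC-HIT; vc=[3]
#5 0xfb→b15/s1 L1-HIT; vc=[3]
#6 0xf8→b15/s1 L1-HIT; vc=[3]
#7 0xf3→b15/s1 L1-HIT; vc=[3]
#8 0x30→b3/s1 VC-HIT; vc=[15]
#9 0x5d→b5/s1 MISS; vc=[15,3]
#10 0x32→b3/s1 VC-HIT; vc=[15,5]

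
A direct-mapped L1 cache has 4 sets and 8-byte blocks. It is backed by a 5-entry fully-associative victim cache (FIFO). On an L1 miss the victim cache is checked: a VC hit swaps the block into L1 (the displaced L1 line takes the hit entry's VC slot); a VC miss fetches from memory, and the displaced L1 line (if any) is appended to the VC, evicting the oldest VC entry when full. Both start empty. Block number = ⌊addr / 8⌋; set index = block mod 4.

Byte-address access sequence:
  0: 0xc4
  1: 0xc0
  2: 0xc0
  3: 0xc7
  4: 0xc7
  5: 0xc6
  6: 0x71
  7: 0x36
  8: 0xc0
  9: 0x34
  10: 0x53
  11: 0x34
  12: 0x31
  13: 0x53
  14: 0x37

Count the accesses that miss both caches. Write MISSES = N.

MISSES = 4

  [0] addr=0xc4 blk=24 s=0: MISS | VC []
  [1] addr=0xc0 blk=24 s=0: L1-HIT | VC []
  [2] addr=0xc0 blk=24 s=0: L1-HIT | VC []
  [3] addr=0xc7 blk=24 s=0: L1-HIT | VC []
  [4] addr=0xc7 blk=24 s=0: L1-HIT | VC []
  [5] addr=0xc6 blk=24 s=0: L1-HIT | VC []
  [6] addr=0x71 blk=14 s=2: MISS | VC []
  [7] addr=0x36 blk=6 s=2: MISS | VC [14]
  [8] addr=0xc0 blk=24 s=0: L1-HIT | VC [14]
  [9] addr=0x34 blk=6 s=2: L1-HIT | VC [14]
  [10] addr=0x53 blk=10 s=2: MISS | VC [14, 6]
  [11] addr=0x34 blk=6 s=2: VC-HIT | VC [14, 10]
  [12] addr=0x31 blk=6 s=2: L1-HIT | VC [14, 10]
  [13] addr=0x53 blk=10 s=2: VC-HIT | VC [14, 6]
  [14] addr=0x37 blk=6 s=2: VC-HIT | VC [14, 10]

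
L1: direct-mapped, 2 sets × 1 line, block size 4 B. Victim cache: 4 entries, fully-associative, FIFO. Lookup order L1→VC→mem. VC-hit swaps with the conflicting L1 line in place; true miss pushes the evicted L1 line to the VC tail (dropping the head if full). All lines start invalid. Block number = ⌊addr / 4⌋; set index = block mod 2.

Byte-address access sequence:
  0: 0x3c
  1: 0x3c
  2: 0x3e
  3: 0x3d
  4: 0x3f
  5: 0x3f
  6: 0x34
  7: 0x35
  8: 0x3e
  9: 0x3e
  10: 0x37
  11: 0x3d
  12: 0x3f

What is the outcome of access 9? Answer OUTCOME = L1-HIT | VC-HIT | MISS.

  [0] addr=0x3c blk=15 s=1: MISS | VC []
  [1] addr=0x3c blk=15 s=1: L1-HIT | VC []
  [2] addr=0x3e blk=15 s=1: L1-HIT | VC []
  [3] addr=0x3d blk=15 s=1: L1-HIT | VC []
  [4] addr=0x3f blk=15 s=1: L1-HIT | VC []
  [5] addr=0x3f blk=15 s=1: L1-HIT | VC []
  [6] addr=0x34 blk=13 s=1: MISS | VC [15]
  [7] addr=0x35 blk=13 s=1: L1-HIT | VC [15]
  [8] addr=0x3e blk=15 s=1: VC-HIT | VC [13]
  [9] addr=0x3e blk=15 s=1: L1-HIT | VC [13]
  [10] addr=0x37 blk=13 s=1: VC-HIT | VC [15]
  [11] addr=0x3d blk=15 s=1: VC-HIT | VC [13]
  [12] addr=0x3f blk=15 s=1: L1-HIT | VC [13]

OUTCOME = L1-HIT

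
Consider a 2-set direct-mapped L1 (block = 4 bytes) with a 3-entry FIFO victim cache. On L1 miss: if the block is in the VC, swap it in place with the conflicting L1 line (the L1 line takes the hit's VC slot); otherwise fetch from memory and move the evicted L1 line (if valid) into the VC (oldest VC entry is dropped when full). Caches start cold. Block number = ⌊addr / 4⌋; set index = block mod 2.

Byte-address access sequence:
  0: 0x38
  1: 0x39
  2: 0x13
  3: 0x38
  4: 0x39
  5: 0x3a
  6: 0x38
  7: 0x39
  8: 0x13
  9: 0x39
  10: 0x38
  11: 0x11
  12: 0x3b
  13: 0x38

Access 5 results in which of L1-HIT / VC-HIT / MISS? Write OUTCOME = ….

#0 0x38→b14/s0 MISS; vc=[]
#1 0x39→b14/s0 L1-HIT; vc=[]
#2 0x13→b4/s0 MISS; vc=[14]
#3 0x38→b14/s0 VC-HIT; vc=[4]
#4 0x39→b14/s0 L1-HIT; vc=[4]
#5 0x3a→b14/s0 L1-HIT; vc=[4]
#6 0x38→b14/s0 L1-HIT; vc=[4]
#7 0x39→b14/s0 L1-HIT; vc=[4]
#8 0x13→b4/s0 VC-HIT; vc=[14]
#9 0x39→b14/s0 VC-HIT; vc=[4]
#10 0x38→b14/s0 L1-HIT; vc=[4]
#11 0x11→b4/s0 VC-HIT; vc=[14]
#12 0x3b→b14/s0 VC-HIT; vc=[4]
#13 0x38→b14/s0 L1-HIT; vc=[4]

OUTCOME = L1-HIT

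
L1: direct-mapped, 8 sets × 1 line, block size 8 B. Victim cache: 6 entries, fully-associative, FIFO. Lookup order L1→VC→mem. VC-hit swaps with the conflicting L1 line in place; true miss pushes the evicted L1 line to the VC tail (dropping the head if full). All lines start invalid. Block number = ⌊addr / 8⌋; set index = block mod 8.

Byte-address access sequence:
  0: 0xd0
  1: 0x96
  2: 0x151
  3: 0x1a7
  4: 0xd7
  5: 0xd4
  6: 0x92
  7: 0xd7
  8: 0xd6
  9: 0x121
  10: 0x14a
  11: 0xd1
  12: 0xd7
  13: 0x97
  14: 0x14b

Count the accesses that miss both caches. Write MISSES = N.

MISSES = 6

#0 0xd0→b26/s2 MISS; vc=[]
#1 0x96→b18/s2 MISS; vc=[26]
#2 0x151→b42/s2 MISS; vc=[26,18]
#3 0x1a7→b52/s4 MISS; vc=[26,18]
#4 0xd7→b26/s2 VC-HIT; vc=[42,18]
#5 0xd4→b26/s2 L1-HIT; vc=[42,18]
#6 0x92→b18/s2 VC-HIT; vc=[42,26]
#7 0xd7→b26/s2 VC-HIT; vc=[42,18]
#8 0xd6→b26/s2 L1-HIT; vc=[42,18]
#9 0x121→b36/s4 MISS; vc=[42,18,52]
#10 0x14a→b41/s1 MISS; vc=[42,18,52]
#11 0xd1→b26/s2 L1-HIT; vc=[42,18,52]
#12 0xd7→b26/s2 L1-HIT; vc=[42,18,52]
#13 0x97→b18/s2 VC-HIT; vc=[42,26,52]
#14 0x14b→b41/s1 L1-HIT; vc=[42,26,52]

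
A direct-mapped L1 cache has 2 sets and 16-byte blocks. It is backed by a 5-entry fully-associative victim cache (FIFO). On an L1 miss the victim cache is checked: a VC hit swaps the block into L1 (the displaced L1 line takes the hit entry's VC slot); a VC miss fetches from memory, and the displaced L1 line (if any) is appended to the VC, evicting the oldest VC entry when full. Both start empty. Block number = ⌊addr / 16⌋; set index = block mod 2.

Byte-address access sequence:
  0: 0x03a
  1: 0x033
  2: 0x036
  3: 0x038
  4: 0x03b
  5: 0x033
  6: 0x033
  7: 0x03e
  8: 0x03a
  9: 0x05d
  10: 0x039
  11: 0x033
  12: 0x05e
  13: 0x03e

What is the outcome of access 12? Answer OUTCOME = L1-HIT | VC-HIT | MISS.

OUTCOME = VC-HIT

  [0] addr=0x3a blk=3 s=1: MISS | VC []
  [1] addr=0x33 blk=3 s=1: L1-HIT | VC []
  [2] addr=0x36 blk=3 s=1: L1-HIT | VC []
  [3] addr=0x38 blk=3 s=1: L1-HIT | VC []
  [4] addr=0x3b blk=3 s=1: L1-HIT | VC []
  [5] addr=0x33 blk=3 s=1: L1-HIT | VC []
  [6] addr=0x33 blk=3 s=1: L1-HIT | VC []
  [7] addr=0x3e blk=3 s=1: L1-HIT | VC []
  [8] addr=0x3a blk=3 s=1: L1-HIT | VC []
  [9] addr=0x5d blk=5 s=1: MISS | VC [3]
  [10] addr=0x39 blk=3 s=1: VC-HIT | VC [5]
  [11] addr=0x33 blk=3 s=1: L1-HIT | VC [5]
  [12] addr=0x5e blk=5 s=1: VC-HIT | VC [3]
  [13] addr=0x3e blk=3 s=1: VC-HIT | VC [5]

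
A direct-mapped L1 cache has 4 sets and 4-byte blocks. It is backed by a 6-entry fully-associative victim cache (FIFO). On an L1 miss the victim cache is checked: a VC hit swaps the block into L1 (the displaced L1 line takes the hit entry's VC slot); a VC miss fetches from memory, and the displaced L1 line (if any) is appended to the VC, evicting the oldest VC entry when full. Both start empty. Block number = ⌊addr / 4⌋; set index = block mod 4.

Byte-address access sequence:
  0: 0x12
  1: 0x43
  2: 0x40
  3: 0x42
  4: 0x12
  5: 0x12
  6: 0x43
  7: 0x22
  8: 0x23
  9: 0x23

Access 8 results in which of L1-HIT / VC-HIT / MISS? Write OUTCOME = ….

  [0] addr=0x12 blk=4 s=0: MISS | VC []
  [1] addr=0x43 blk=16 s=0: MISS | VC [4]
  [2] addr=0x40 blk=16 s=0: L1-HIT | VC [4]
  [3] addr=0x42 blk=16 s=0: L1-HIT | VC [4]
  [4] addr=0x12 blk=4 s=0: VC-HIT | VC [16]
  [5] addr=0x12 blk=4 s=0: L1-HIT | VC [16]
  [6] addr=0x43 blk=16 s=0: VC-HIT | VC [4]
  [7] addr=0x22 blk=8 s=0: MISS | VC [4, 16]
  [8] addr=0x23 blk=8 s=0: L1-HIT | VC [4, 16]
  [9] addr=0x23 blk=8 s=0: L1-HIT | VC [4, 16]

OUTCOME = L1-HIT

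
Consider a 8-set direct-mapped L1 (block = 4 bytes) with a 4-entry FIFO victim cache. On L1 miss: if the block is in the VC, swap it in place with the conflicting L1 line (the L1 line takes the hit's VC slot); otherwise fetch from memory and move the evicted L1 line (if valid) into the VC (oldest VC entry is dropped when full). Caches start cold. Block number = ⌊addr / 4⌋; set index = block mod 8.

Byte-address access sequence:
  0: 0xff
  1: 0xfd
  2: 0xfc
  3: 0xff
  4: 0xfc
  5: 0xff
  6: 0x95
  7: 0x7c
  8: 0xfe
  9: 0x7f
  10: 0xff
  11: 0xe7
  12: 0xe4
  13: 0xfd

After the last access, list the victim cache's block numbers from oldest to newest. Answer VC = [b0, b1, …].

VC = [31]

  [0] addr=0xff blk=63 s=7: MISS | VC []
  [1] addr=0xfd blk=63 s=7: L1-HIT | VC []
  [2] addr=0xfc blk=63 s=7: L1-HIT | VC []
  [3] addr=0xff blk=63 s=7: L1-HIT | VC []
  [4] addr=0xfc blk=63 s=7: L1-HIT | VC []
  [5] addr=0xff blk=63 s=7: L1-HIT | VC []
  [6] addr=0x95 blk=37 s=5: MISS | VC []
  [7] addr=0x7c blk=31 s=7: MISS | VC [63]
  [8] addr=0xfe blk=63 s=7: VC-HIT | VC [31]
  [9] addr=0x7f blk=31 s=7: VC-HIT | VC [63]
  [10] addr=0xff blk=63 s=7: VC-HIT | VC [31]
  [11] addr=0xe7 blk=57 s=1: MISS | VC [31]
  [12] addr=0xe4 blk=57 s=1: L1-HIT | VC [31]
  [13] addr=0xfd blk=63 s=7: L1-HIT | VC [31]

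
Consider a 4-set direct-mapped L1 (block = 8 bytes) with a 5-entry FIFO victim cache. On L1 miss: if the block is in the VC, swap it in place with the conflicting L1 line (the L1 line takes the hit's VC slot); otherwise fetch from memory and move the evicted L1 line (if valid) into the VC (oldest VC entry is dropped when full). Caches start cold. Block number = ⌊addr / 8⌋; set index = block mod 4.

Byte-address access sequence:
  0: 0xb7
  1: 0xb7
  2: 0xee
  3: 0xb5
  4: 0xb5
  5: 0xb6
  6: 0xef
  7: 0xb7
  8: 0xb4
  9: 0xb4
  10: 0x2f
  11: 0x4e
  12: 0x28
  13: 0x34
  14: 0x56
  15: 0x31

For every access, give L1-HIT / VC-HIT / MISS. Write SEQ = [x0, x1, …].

0: 0xb7 (blk 22, set 2) → MISS  vc=[]
1: 0xb7 (blk 22, set 2) → L1-HIT  vc=[]
2: 0xee (blk 29, set 1) → MISS  vc=[]
3: 0xb5 (blk 22, set 2) → L1-HIT  vc=[]
4: 0xb5 (blk 22, set 2) → L1-HIT  vc=[]
5: 0xb6 (blk 22, set 2) → L1-HIT  vc=[]
6: 0xef (blk 29, set 1) → L1-HIT  vc=[]
7: 0xb7 (blk 22, set 2) → L1-HIT  vc=[]
8: 0xb4 (blk 22, set 2) → L1-HIT  vc=[]
9: 0xb4 (blk 22, set 2) → L1-HIT  vc=[]
10: 0x2f (blk 5, set 1) → MISS  vc=[29]
11: 0x4e (blk 9, set 1) → MISS  vc=[29, 5]
12: 0x28 (blk 5, set 1) → VC-HIT  vc=[29, 9]
13: 0x34 (blk 6, set 2) → MISS  vc=[29, 9, 22]
14: 0x56 (blk 10, set 2) → MISS  vc=[29, 9, 22, 6]
15: 0x31 (blk 6, set 2) → VC-HIT  vc=[29, 9, 22, 10]

SEQ = [MISS, L1-HIT, MISS, L1-HIT, L1-HIT, L1-HIT, L1-HIT, L1-HIT, L1-HIT, L1-HIT, MISS, MISS, VC-HIT, MISS, MISS, VC-HIT]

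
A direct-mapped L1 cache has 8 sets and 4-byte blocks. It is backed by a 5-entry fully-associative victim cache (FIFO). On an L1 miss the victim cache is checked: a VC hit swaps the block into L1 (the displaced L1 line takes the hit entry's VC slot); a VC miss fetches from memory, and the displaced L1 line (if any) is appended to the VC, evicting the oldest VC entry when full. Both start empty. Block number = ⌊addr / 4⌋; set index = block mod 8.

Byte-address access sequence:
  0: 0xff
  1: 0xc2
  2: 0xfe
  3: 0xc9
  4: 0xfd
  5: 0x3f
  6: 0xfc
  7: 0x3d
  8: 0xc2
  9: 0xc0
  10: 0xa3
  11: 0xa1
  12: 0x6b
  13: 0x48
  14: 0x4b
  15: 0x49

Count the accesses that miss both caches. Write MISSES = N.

  [0] addr=0xff blk=63 s=7: MISS | VC []
  [1] addr=0xc2 blk=48 s=0: MISS | VC []
  [2] addr=0xfe blk=63 s=7: L1-HIT | VC []
  [3] addr=0xc9 blk=50 s=2: MISS | VC []
  [4] addr=0xfd blk=63 s=7: L1-HIT | VC []
  [5] addr=0x3f blk=15 s=7: MISS | VC [63]
  [6] addr=0xfc blk=63 s=7: VC-HIT | VC [15]
  [7] addr=0x3d blk=15 s=7: VC-HIT | VC [63]
  [8] addr=0xc2 blk=48 s=0: L1-HIT | VC [63]
  [9] addr=0xc0 blk=48 s=0: L1-HIT | VC [63]
  [10] addr=0xa3 blk=40 s=0: MISS | VC [63, 48]
  [11] addr=0xa1 blk=40 s=0: L1-HIT | VC [63, 48]
  [12] addr=0x6b blk=26 s=2: MISS | VC [63, 48, 50]
  [13] addr=0x48 blk=18 s=2: MISS | VC [63, 48, 50, 26]
  [14] addr=0x4b blk=18 s=2: L1-HIT | VC [63, 48, 50, 26]
  [15] addr=0x49 blk=18 s=2: L1-HIT | VC [63, 48, 50, 26]

MISSES = 7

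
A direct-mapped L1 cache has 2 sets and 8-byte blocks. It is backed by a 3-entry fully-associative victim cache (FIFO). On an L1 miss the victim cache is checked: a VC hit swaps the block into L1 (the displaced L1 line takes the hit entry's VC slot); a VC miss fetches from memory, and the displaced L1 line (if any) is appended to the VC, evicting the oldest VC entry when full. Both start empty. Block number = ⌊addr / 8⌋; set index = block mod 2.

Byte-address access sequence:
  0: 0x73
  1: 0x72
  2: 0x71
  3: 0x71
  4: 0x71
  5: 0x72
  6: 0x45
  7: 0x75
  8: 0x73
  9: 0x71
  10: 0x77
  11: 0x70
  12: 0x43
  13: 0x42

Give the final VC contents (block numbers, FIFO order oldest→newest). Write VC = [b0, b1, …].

0: 0x73 (blk 14, set 0) → MISS  vc=[]
1: 0x72 (blk 14, set 0) → L1-HIT  vc=[]
2: 0x71 (blk 14, set 0) → L1-HIT  vc=[]
3: 0x71 (blk 14, set 0) → L1-HIT  vc=[]
4: 0x71 (blk 14, set 0) → L1-HIT  vc=[]
5: 0x72 (blk 14, set 0) → L1-HIT  vc=[]
6: 0x45 (blk 8, set 0) → MISS  vc=[14]
7: 0x75 (blk 14, set 0) → VC-HIT  vc=[8]
8: 0x73 (blk 14, set 0) → L1-HIT  vc=[8]
9: 0x71 (blk 14, set 0) → L1-HIT  vc=[8]
10: 0x77 (blk 14, set 0) → L1-HIT  vc=[8]
11: 0x70 (blk 14, set 0) → L1-HIT  vc=[8]
12: 0x43 (blk 8, set 0) → VC-HIT  vc=[14]
13: 0x42 (blk 8, set 0) → L1-HIT  vc=[14]

VC = [14]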